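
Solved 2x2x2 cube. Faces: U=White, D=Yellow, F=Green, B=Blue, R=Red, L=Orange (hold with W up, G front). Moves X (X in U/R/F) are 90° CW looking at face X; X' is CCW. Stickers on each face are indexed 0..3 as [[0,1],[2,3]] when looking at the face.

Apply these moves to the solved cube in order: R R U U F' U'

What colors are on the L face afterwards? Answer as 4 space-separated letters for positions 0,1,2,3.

After move 1 (R): R=RRRR U=WGWG F=GYGY D=YBYB B=WBWB
After move 2 (R): R=RRRR U=WYWY F=GBGB D=YWYW B=GBGB
After move 3 (U): U=WWYY F=RRGB R=GBRR B=OOGB L=GBOO
After move 4 (U): U=YWYW F=GBGB R=OORR B=GBGB L=RROO
After move 5 (F'): F=BBGG U=YWOR R=WOYR D=ROYW L=RWOY
After move 6 (U'): U=WRYO F=RWGG R=BBYR B=WOGB L=GBOY
Query: L face = GBOY

Answer: G B O Y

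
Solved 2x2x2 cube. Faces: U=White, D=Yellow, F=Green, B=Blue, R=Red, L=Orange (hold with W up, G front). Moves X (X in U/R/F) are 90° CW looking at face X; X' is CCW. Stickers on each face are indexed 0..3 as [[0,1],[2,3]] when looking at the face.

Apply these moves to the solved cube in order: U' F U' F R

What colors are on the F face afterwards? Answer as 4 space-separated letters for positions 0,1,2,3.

Answer: G G O Y

Derivation:
After move 1 (U'): U=WWWW F=OOGG R=GGRR B=RRBB L=BBOO
After move 2 (F): F=GOGO U=WWOB R=WGWR D=RGYY L=BYOY
After move 3 (U'): U=WBWO F=BYGO R=GOWR B=WGBB L=RROY
After move 4 (F): F=GBOY U=WBYR R=WOOR D=WGYY L=RROG
After move 5 (R): R=OWRO U=WBYY F=GGOY D=WBYW B=RGBB
Query: F face = GGOY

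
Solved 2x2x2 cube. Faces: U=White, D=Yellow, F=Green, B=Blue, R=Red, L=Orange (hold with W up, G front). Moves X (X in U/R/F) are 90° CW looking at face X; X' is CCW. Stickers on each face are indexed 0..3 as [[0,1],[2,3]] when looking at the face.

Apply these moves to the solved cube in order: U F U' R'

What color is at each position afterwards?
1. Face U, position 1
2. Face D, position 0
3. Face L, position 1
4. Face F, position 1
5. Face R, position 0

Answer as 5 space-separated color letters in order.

After move 1 (U): U=WWWW F=RRGG R=BBRR B=OOBB L=GGOO
After move 2 (F): F=GRGR U=WWOG R=WBWR D=RBYY L=GYOY
After move 3 (U'): U=WGWO F=GYGR R=GRWR B=WBBB L=OOOY
After move 4 (R'): R=RRGW U=WBWW F=GGGO D=RYYR B=YBBB
Query 1: U[1] = B
Query 2: D[0] = R
Query 3: L[1] = O
Query 4: F[1] = G
Query 5: R[0] = R

Answer: B R O G R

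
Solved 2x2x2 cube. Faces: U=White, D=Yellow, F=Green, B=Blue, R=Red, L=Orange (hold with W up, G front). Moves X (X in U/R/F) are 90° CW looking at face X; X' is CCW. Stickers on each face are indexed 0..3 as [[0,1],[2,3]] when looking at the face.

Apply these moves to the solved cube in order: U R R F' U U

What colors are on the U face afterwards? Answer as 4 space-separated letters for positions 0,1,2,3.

After move 1 (U): U=WWWW F=RRGG R=BBRR B=OOBB L=GGOO
After move 2 (R): R=RBRB U=WRWG F=RYGY D=YBYO B=WOWB
After move 3 (R): R=RRBB U=WYWY F=RBGO D=YWYW B=GORB
After move 4 (F'): F=BORG U=WYRB R=WRYB D=GOYW L=GYOW
After move 5 (U): U=RWBY F=WRRG R=GOYB B=GYRB L=BOOW
After move 6 (U): U=BRYW F=GORG R=GYYB B=BORB L=WROW
Query: U face = BRYW

Answer: B R Y W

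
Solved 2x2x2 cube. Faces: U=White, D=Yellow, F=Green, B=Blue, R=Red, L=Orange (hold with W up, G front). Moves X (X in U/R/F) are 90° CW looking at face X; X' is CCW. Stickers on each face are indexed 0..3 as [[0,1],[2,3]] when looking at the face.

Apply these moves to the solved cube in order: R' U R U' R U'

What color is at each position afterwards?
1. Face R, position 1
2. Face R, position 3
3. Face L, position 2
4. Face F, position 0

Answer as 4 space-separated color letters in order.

After move 1 (R'): R=RRRR U=WBWB F=GWGW D=YGYG B=YBYB
After move 2 (U): U=WWBB F=RRGW R=YBRR B=OOYB L=GWOO
After move 3 (R): R=RYRB U=WRBW F=RGGG D=YYYO B=BOWB
After move 4 (U'): U=RWWB F=GWGG R=RGRB B=RYWB L=BOOO
After move 5 (R): R=RRBG U=RWWG F=GYGO D=YWYR B=BYWB
After move 6 (U'): U=WGRW F=BOGO R=GYBG B=RRWB L=BYOO
Query 1: R[1] = Y
Query 2: R[3] = G
Query 3: L[2] = O
Query 4: F[0] = B

Answer: Y G O B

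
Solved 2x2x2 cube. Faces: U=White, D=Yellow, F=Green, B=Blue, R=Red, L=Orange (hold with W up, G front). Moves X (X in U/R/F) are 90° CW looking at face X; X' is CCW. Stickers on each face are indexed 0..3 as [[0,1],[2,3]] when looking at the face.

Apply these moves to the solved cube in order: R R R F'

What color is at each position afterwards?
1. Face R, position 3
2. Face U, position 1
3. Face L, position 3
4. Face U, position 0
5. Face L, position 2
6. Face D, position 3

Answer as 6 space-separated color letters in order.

After move 1 (R): R=RRRR U=WGWG F=GYGY D=YBYB B=WBWB
After move 2 (R): R=RRRR U=WYWY F=GBGB D=YWYW B=GBGB
After move 3 (R): R=RRRR U=WBWB F=GWGW D=YGYG B=YBYB
After move 4 (F'): F=WWGG U=WBRR R=GRYR D=OOYG L=OBOW
Query 1: R[3] = R
Query 2: U[1] = B
Query 3: L[3] = W
Query 4: U[0] = W
Query 5: L[2] = O
Query 6: D[3] = G

Answer: R B W W O G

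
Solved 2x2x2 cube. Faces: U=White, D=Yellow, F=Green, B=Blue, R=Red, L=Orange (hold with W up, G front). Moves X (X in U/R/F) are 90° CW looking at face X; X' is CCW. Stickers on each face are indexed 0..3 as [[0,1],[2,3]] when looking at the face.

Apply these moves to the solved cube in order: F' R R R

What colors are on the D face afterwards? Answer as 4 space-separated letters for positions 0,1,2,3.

After move 1 (F'): F=GGGG U=WWRR R=YRYR D=OOYY L=OWOW
After move 2 (R): R=YYRR U=WGRG F=GOGY D=OBYB B=RBWB
After move 3 (R): R=RYRY U=WORY F=GBGB D=OWYR B=GBGB
After move 4 (R): R=RRYY U=WBRB F=GWGR D=OGYG B=YBOB
Query: D face = OGYG

Answer: O G Y G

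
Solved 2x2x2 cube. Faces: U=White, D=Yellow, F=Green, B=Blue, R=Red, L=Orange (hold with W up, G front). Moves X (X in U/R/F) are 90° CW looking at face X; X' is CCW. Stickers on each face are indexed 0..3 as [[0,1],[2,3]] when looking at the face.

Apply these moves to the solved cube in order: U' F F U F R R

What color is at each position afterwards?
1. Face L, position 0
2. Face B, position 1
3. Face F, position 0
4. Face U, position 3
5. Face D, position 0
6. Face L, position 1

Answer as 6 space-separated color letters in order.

Answer: G R O Y B W

Derivation:
After move 1 (U'): U=WWWW F=OOGG R=GGRR B=RRBB L=BBOO
After move 2 (F): F=GOGO U=WWOB R=WGWR D=RGYY L=BYOY
After move 3 (F): F=GGOO U=WWYY R=OGBR D=WWYY L=BROG
After move 4 (U): U=YWYW F=OGOO R=RRBR B=BRBB L=GGOG
After move 5 (F): F=OOOG U=YWGG R=YRWR D=BRYY L=GWOW
After move 6 (R): R=WYRR U=YOGG F=OROY D=BBYB B=GRWB
After move 7 (R): R=RWRY U=YRGY F=OBOB D=BWYG B=GROB
Query 1: L[0] = G
Query 2: B[1] = R
Query 3: F[0] = O
Query 4: U[3] = Y
Query 5: D[0] = B
Query 6: L[1] = W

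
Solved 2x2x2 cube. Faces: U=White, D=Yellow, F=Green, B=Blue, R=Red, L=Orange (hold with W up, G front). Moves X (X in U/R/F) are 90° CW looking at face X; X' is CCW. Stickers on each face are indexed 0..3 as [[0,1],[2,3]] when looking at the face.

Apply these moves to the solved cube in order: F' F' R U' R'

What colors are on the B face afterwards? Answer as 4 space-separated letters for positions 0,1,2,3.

After move 1 (F'): F=GGGG U=WWRR R=YRYR D=OOYY L=OWOW
After move 2 (F'): F=GGGG U=WWYY R=OROR D=WWYY L=OROR
After move 3 (R): R=OORR U=WGYG F=GWGY D=WBYB B=YBWB
After move 4 (U'): U=GGWY F=ORGY R=GWRR B=OOWB L=YBOR
After move 5 (R'): R=WRGR U=GWWO F=OGGY D=WRYY B=BOBB
Query: B face = BOBB

Answer: B O B B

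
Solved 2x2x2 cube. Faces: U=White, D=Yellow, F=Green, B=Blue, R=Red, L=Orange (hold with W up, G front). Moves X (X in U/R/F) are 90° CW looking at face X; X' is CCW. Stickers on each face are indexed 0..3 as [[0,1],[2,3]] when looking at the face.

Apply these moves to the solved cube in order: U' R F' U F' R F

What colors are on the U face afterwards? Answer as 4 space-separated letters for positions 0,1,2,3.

Answer: R G R O

Derivation:
After move 1 (U'): U=WWWW F=OOGG R=GGRR B=RRBB L=BBOO
After move 2 (R): R=RGRG U=WOWG F=OYGY D=YBYR B=WRWB
After move 3 (F'): F=YYOG U=WORR R=BGYG D=BOYR L=BGOW
After move 4 (U): U=RWRO F=BGOG R=WRYG B=BGWB L=YYOW
After move 5 (F'): F=GGBO U=RWWY R=ORBG D=YWYR L=YOOR
After move 6 (R): R=BOGR U=RGWO F=GWBR D=YWYB B=YGWB
After move 7 (F): F=BGRW U=RGRO R=WOOR D=GBYB L=YYOW
Query: U face = RGRO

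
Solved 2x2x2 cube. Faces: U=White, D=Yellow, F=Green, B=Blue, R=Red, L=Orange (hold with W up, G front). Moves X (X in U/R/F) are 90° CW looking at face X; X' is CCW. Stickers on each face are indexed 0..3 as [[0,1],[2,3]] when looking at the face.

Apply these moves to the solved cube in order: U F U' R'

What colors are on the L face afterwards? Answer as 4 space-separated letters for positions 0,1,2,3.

After move 1 (U): U=WWWW F=RRGG R=BBRR B=OOBB L=GGOO
After move 2 (F): F=GRGR U=WWOG R=WBWR D=RBYY L=GYOY
After move 3 (U'): U=WGWO F=GYGR R=GRWR B=WBBB L=OOOY
After move 4 (R'): R=RRGW U=WBWW F=GGGO D=RYYR B=YBBB
Query: L face = OOOY

Answer: O O O Y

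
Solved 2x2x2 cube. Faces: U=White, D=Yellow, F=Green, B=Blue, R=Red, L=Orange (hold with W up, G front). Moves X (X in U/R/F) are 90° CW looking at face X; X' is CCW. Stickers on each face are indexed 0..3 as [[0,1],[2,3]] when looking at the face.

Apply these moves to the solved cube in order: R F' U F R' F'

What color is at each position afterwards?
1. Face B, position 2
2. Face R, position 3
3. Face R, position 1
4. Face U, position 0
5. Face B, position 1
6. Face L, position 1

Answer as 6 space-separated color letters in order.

Answer: W G R R G O

Derivation:
After move 1 (R): R=RRRR U=WGWG F=GYGY D=YBYB B=WBWB
After move 2 (F'): F=YYGG U=WGRR R=BRYR D=OOYB L=OGOW
After move 3 (U): U=RWRG F=BRGG R=WBYR B=OGWB L=YYOW
After move 4 (F): F=GBGR U=RWWY R=RBGR D=YWYB L=YOOO
After move 5 (R'): R=BRRG U=RWWO F=GWGY D=YBYR B=BGWB
After move 6 (F'): F=WYGG U=RWBR R=BRYG D=OOYR L=YOOW
Query 1: B[2] = W
Query 2: R[3] = G
Query 3: R[1] = R
Query 4: U[0] = R
Query 5: B[1] = G
Query 6: L[1] = O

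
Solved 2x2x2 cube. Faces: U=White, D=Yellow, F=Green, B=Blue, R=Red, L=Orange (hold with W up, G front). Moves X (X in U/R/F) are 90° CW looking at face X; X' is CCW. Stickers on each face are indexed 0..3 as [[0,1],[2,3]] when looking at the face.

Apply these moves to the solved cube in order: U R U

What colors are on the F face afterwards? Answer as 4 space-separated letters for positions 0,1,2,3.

After move 1 (U): U=WWWW F=RRGG R=BBRR B=OOBB L=GGOO
After move 2 (R): R=RBRB U=WRWG F=RYGY D=YBYO B=WOWB
After move 3 (U): U=WWGR F=RBGY R=WORB B=GGWB L=RYOO
Query: F face = RBGY

Answer: R B G Y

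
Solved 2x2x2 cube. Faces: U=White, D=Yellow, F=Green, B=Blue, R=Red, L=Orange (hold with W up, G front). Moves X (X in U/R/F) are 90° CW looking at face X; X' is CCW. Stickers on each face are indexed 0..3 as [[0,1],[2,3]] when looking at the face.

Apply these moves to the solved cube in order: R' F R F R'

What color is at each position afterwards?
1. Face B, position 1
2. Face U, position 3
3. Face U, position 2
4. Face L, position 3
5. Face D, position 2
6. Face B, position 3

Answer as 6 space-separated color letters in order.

Answer: B O G Y Y B

Derivation:
After move 1 (R'): R=RRRR U=WBWB F=GWGW D=YGYG B=YBYB
After move 2 (F): F=GGWW U=WBOO R=WRBR D=RRYG L=OYOG
After move 3 (R): R=BWRR U=WGOW F=GRWG D=RYYY B=OBBB
After move 4 (F): F=WGGR U=WGGY R=OWWR D=RBYY L=OROY
After move 5 (R'): R=WROW U=WBGO F=WGGY D=RGYR B=YBBB
Query 1: B[1] = B
Query 2: U[3] = O
Query 3: U[2] = G
Query 4: L[3] = Y
Query 5: D[2] = Y
Query 6: B[3] = B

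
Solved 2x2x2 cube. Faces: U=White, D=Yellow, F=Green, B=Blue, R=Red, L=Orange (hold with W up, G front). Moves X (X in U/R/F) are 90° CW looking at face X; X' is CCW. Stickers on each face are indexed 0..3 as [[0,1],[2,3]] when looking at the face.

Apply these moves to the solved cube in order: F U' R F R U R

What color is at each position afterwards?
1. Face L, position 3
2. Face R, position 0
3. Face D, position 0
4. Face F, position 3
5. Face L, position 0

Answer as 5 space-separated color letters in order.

Answer: B G R O G

Derivation:
After move 1 (F): F=GGGG U=WWOO R=WRWR D=RRYY L=OYOY
After move 2 (U'): U=WOWO F=OYGG R=GGWR B=WRBB L=BBOY
After move 3 (R): R=WGRG U=WYWG F=ORGY D=RBYW B=OROB
After move 4 (F): F=GOYR U=WYYB R=WGGG D=RWYW L=BROB
After move 5 (R): R=GWGG U=WOYR F=GWYW D=ROYO B=BRYB
After move 6 (U): U=YWRO F=GWYW R=BRGG B=BRYB L=GWOB
After move 7 (R): R=GBGR U=YWRW F=GOYO D=RYYB B=ORWB
Query 1: L[3] = B
Query 2: R[0] = G
Query 3: D[0] = R
Query 4: F[3] = O
Query 5: L[0] = G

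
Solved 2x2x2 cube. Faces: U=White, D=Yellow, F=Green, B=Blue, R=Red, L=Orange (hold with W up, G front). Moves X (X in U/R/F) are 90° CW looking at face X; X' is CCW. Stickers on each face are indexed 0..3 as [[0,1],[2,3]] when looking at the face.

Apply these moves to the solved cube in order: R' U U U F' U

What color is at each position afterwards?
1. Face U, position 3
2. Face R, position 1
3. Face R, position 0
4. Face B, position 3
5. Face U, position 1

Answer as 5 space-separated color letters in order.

After move 1 (R'): R=RRRR U=WBWB F=GWGW D=YGYG B=YBYB
After move 2 (U): U=WWBB F=RRGW R=YBRR B=OOYB L=GWOO
After move 3 (U): U=BWBW F=YBGW R=OORR B=GWYB L=RROO
After move 4 (U): U=BBWW F=OOGW R=GWRR B=RRYB L=YBOO
After move 5 (F'): F=OWOG U=BBGR R=GWYR D=BOYG L=YWOW
After move 6 (U): U=GBRB F=GWOG R=RRYR B=YWYB L=OWOW
Query 1: U[3] = B
Query 2: R[1] = R
Query 3: R[0] = R
Query 4: B[3] = B
Query 5: U[1] = B

Answer: B R R B B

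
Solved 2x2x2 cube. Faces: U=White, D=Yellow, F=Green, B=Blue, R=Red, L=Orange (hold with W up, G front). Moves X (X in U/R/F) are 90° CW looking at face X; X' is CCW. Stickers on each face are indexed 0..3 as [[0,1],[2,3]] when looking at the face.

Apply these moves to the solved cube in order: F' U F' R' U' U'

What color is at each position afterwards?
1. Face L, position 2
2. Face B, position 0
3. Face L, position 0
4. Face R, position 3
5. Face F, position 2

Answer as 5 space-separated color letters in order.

After move 1 (F'): F=GGGG U=WWRR R=YRYR D=OOYY L=OWOW
After move 2 (U): U=RWRW F=YRGG R=BBYR B=OWBB L=GGOW
After move 3 (F'): F=RGYG U=RWBY R=OBOR D=GWYY L=GWOR
After move 4 (R'): R=BROO U=RBBO F=RWYY D=GGYG B=YWWB
After move 5 (U'): U=BORB F=GWYY R=RWOO B=BRWB L=YWOR
After move 6 (U'): U=OBBR F=YWYY R=GWOO B=RWWB L=BROR
Query 1: L[2] = O
Query 2: B[0] = R
Query 3: L[0] = B
Query 4: R[3] = O
Query 5: F[2] = Y

Answer: O R B O Y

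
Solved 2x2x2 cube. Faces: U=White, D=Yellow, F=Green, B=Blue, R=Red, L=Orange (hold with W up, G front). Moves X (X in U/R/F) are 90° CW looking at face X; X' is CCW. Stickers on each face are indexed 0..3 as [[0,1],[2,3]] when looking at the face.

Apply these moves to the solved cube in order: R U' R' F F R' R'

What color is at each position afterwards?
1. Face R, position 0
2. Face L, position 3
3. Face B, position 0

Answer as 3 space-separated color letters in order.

After move 1 (R): R=RRRR U=WGWG F=GYGY D=YBYB B=WBWB
After move 2 (U'): U=GGWW F=OOGY R=GYRR B=RRWB L=WBOO
After move 3 (R'): R=YRGR U=GWWR F=OGGW D=YOYY B=BRBB
After move 4 (F): F=GOWG U=GWOB R=WRRR D=GYYY L=WYOO
After move 5 (F): F=WGGO U=GWOY R=ORBR D=RWYY L=WGOY
After move 6 (R'): R=RROB U=GBOB F=WWGY D=RGYO B=YRWB
After move 7 (R'): R=RBRO U=GWOY F=WBGB D=RWYY B=ORGB
Query 1: R[0] = R
Query 2: L[3] = Y
Query 3: B[0] = O

Answer: R Y O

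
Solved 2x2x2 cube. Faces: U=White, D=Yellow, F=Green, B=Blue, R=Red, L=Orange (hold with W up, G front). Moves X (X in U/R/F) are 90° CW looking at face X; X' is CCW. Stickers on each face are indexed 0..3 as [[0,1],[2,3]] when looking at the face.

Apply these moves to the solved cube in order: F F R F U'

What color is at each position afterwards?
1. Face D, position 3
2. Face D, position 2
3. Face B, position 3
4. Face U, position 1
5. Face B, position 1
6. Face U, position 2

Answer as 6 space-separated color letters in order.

After move 1 (F): F=GGGG U=WWOO R=WRWR D=RRYY L=OYOY
After move 2 (F): F=GGGG U=WWYY R=OROR D=WWYY L=OROR
After move 3 (R): R=OORR U=WGYG F=GWGY D=WBYB B=YBWB
After move 4 (F): F=GGYW U=WGRR R=YOGR D=ROYB L=OWOB
After move 5 (U'): U=GRWR F=OWYW R=GGGR B=YOWB L=YBOB
Query 1: D[3] = B
Query 2: D[2] = Y
Query 3: B[3] = B
Query 4: U[1] = R
Query 5: B[1] = O
Query 6: U[2] = W

Answer: B Y B R O W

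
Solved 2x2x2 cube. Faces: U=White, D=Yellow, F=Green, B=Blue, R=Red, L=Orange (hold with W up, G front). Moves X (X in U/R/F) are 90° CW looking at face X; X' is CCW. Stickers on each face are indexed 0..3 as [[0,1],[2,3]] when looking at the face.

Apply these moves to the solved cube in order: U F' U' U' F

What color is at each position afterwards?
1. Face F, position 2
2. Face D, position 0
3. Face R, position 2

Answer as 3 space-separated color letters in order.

After move 1 (U): U=WWWW F=RRGG R=BBRR B=OOBB L=GGOO
After move 2 (F'): F=RGRG U=WWBR R=YBYR D=GOYY L=GWOW
After move 3 (U'): U=WRWB F=GWRG R=RGYR B=YBBB L=OOOW
After move 4 (U'): U=RBWW F=OORG R=GWYR B=RGBB L=YBOW
After move 5 (F): F=ROGO U=RBWB R=WWWR D=YGYY L=YGOO
Query 1: F[2] = G
Query 2: D[0] = Y
Query 3: R[2] = W

Answer: G Y W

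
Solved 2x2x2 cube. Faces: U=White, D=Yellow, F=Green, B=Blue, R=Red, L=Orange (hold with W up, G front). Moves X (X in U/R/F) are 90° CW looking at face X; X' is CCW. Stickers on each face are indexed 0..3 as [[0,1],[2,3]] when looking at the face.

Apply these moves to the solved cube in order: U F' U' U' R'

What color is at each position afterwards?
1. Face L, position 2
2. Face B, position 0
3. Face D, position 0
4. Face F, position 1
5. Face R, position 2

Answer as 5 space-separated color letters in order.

After move 1 (U): U=WWWW F=RRGG R=BBRR B=OOBB L=GGOO
After move 2 (F'): F=RGRG U=WWBR R=YBYR D=GOYY L=GWOW
After move 3 (U'): U=WRWB F=GWRG R=RGYR B=YBBB L=OOOW
After move 4 (U'): U=RBWW F=OORG R=GWYR B=RGBB L=YBOW
After move 5 (R'): R=WRGY U=RBWR F=OBRW D=GOYG B=YGOB
Query 1: L[2] = O
Query 2: B[0] = Y
Query 3: D[0] = G
Query 4: F[1] = B
Query 5: R[2] = G

Answer: O Y G B G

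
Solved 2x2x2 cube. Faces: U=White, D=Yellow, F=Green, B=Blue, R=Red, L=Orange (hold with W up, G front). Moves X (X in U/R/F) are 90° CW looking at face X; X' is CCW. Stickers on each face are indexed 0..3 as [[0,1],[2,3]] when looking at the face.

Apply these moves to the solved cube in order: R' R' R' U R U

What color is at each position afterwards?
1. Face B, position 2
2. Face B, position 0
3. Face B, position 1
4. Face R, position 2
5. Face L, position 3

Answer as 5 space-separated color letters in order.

Answer: W G Y R O

Derivation:
After move 1 (R'): R=RRRR U=WBWB F=GWGW D=YGYG B=YBYB
After move 2 (R'): R=RRRR U=WYWY F=GBGB D=YWYW B=GBGB
After move 3 (R'): R=RRRR U=WGWG F=GYGY D=YBYB B=WBWB
After move 4 (U): U=WWGG F=RRGY R=WBRR B=OOWB L=GYOO
After move 5 (R): R=RWRB U=WRGY F=RBGB D=YWYO B=GOWB
After move 6 (U): U=GWYR F=RWGB R=GORB B=GYWB L=RBOO
Query 1: B[2] = W
Query 2: B[0] = G
Query 3: B[1] = Y
Query 4: R[2] = R
Query 5: L[3] = O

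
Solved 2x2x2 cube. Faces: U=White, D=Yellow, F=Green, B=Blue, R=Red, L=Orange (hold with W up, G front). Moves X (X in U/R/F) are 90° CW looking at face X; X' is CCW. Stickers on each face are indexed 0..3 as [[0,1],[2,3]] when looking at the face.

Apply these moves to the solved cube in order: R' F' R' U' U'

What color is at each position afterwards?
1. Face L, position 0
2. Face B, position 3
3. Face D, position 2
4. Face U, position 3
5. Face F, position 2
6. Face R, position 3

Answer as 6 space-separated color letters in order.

After move 1 (R'): R=RRRR U=WBWB F=GWGW D=YGYG B=YBYB
After move 2 (F'): F=WWGG U=WBRR R=GRYR D=OOYG L=OBOW
After move 3 (R'): R=RRGY U=WYRY F=WBGR D=OWYG B=GBOB
After move 4 (U'): U=YYWR F=OBGR R=WBGY B=RROB L=GBOW
After move 5 (U'): U=YRYW F=GBGR R=OBGY B=WBOB L=RROW
Query 1: L[0] = R
Query 2: B[3] = B
Query 3: D[2] = Y
Query 4: U[3] = W
Query 5: F[2] = G
Query 6: R[3] = Y

Answer: R B Y W G Y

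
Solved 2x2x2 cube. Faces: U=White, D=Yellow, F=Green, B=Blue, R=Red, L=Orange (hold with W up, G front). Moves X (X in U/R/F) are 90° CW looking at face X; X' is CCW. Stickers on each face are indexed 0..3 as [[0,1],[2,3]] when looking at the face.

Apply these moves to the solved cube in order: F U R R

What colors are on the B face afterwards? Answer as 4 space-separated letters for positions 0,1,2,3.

Answer: G Y R B

Derivation:
After move 1 (F): F=GGGG U=WWOO R=WRWR D=RRYY L=OYOY
After move 2 (U): U=OWOW F=WRGG R=BBWR B=OYBB L=GGOY
After move 3 (R): R=WBRB U=OROG F=WRGY D=RBYO B=WYWB
After move 4 (R): R=RWBB U=OROY F=WBGO D=RWYW B=GYRB
Query: B face = GYRB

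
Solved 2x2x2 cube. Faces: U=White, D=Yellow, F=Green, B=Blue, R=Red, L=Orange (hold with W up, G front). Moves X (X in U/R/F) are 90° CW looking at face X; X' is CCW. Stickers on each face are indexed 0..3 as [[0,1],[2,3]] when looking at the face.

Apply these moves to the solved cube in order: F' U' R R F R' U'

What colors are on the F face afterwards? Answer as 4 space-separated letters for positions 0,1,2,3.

Answer: B O Y B

Derivation:
After move 1 (F'): F=GGGG U=WWRR R=YRYR D=OOYY L=OWOW
After move 2 (U'): U=WRWR F=OWGG R=GGYR B=YRBB L=BBOW
After move 3 (R): R=YGRG U=WWWG F=OOGY D=OBYY B=RRRB
After move 4 (R): R=RYGG U=WOWY F=OBGY D=ORYR B=GRWB
After move 5 (F): F=GOYB U=WOWB R=WYYG D=GRYR L=BOOR
After move 6 (R'): R=YGWY U=WWWG F=GOYB D=GOYB B=RRRB
After move 7 (U'): U=WGWW F=BOYB R=GOWY B=YGRB L=RROR
Query: F face = BOYB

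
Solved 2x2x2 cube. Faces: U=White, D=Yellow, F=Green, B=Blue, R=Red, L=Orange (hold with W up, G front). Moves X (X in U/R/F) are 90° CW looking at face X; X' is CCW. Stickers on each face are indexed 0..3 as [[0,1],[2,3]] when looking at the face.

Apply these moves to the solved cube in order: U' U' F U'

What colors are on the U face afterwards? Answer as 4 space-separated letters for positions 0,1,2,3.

Answer: W R W O

Derivation:
After move 1 (U'): U=WWWW F=OOGG R=GGRR B=RRBB L=BBOO
After move 2 (U'): U=WWWW F=BBGG R=OORR B=GGBB L=RROO
After move 3 (F): F=GBGB U=WWOR R=WOWR D=ROYY L=RYOY
After move 4 (U'): U=WRWO F=RYGB R=GBWR B=WOBB L=GGOY
Query: U face = WRWO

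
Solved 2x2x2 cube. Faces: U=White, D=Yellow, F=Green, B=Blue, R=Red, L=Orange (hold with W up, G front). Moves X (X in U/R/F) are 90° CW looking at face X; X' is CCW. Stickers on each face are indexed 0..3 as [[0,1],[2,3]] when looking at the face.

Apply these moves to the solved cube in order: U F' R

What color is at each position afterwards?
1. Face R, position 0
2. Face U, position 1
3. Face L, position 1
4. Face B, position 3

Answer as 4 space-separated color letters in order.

Answer: Y G W B

Derivation:
After move 1 (U): U=WWWW F=RRGG R=BBRR B=OOBB L=GGOO
After move 2 (F'): F=RGRG U=WWBR R=YBYR D=GOYY L=GWOW
After move 3 (R): R=YYRB U=WGBG F=RORY D=GBYO B=ROWB
Query 1: R[0] = Y
Query 2: U[1] = G
Query 3: L[1] = W
Query 4: B[3] = B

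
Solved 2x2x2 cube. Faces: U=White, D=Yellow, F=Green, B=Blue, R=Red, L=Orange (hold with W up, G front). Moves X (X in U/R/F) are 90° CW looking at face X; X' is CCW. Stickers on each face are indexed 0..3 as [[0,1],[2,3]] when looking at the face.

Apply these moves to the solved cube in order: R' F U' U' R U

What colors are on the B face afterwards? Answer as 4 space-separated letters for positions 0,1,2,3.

After move 1 (R'): R=RRRR U=WBWB F=GWGW D=YGYG B=YBYB
After move 2 (F): F=GGWW U=WBOO R=WRBR D=RRYG L=OYOG
After move 3 (U'): U=BOWO F=OYWW R=GGBR B=WRYB L=YBOG
After move 4 (U'): U=OOBW F=YBWW R=OYBR B=GGYB L=WROG
After move 5 (R): R=BORY U=OBBW F=YRWG D=RYYG B=WGOB
After move 6 (U): U=BOWB F=BOWG R=WGRY B=WROB L=YROG
Query: B face = WROB

Answer: W R O B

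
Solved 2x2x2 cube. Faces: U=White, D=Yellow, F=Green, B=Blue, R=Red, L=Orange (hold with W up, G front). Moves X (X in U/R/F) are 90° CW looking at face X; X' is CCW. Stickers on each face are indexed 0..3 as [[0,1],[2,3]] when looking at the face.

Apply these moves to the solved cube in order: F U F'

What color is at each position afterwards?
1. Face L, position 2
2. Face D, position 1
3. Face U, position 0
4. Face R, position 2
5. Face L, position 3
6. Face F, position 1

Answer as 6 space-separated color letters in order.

Answer: O Y O R O G

Derivation:
After move 1 (F): F=GGGG U=WWOO R=WRWR D=RRYY L=OYOY
After move 2 (U): U=OWOW F=WRGG R=BBWR B=OYBB L=GGOY
After move 3 (F'): F=RGWG U=OWBW R=RBRR D=GYYY L=GWOO
Query 1: L[2] = O
Query 2: D[1] = Y
Query 3: U[0] = O
Query 4: R[2] = R
Query 5: L[3] = O
Query 6: F[1] = G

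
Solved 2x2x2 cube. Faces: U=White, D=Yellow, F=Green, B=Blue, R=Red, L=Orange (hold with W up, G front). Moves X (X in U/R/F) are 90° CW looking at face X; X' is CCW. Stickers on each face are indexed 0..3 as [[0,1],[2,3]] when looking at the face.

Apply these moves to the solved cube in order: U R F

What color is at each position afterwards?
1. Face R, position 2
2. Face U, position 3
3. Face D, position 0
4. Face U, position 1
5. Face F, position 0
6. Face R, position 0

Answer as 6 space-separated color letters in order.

After move 1 (U): U=WWWW F=RRGG R=BBRR B=OOBB L=GGOO
After move 2 (R): R=RBRB U=WRWG F=RYGY D=YBYO B=WOWB
After move 3 (F): F=GRYY U=WROG R=WBGB D=RRYO L=GYOB
Query 1: R[2] = G
Query 2: U[3] = G
Query 3: D[0] = R
Query 4: U[1] = R
Query 5: F[0] = G
Query 6: R[0] = W

Answer: G G R R G W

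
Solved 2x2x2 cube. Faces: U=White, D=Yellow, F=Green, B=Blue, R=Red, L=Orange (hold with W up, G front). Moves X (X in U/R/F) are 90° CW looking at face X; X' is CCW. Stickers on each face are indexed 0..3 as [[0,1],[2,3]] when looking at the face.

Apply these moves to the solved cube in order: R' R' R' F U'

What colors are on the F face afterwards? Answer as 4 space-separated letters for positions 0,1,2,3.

Answer: O Y Y Y

Derivation:
After move 1 (R'): R=RRRR U=WBWB F=GWGW D=YGYG B=YBYB
After move 2 (R'): R=RRRR U=WYWY F=GBGB D=YWYW B=GBGB
After move 3 (R'): R=RRRR U=WGWG F=GYGY D=YBYB B=WBWB
After move 4 (F): F=GGYY U=WGOO R=WRGR D=RRYB L=OYOB
After move 5 (U'): U=GOWO F=OYYY R=GGGR B=WRWB L=WBOB
Query: F face = OYYY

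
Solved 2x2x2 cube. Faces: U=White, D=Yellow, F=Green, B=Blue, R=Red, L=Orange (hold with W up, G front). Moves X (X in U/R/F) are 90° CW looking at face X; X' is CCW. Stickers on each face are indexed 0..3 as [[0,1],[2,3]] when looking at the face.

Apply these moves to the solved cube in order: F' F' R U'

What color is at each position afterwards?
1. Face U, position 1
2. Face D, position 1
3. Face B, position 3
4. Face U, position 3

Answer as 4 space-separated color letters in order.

After move 1 (F'): F=GGGG U=WWRR R=YRYR D=OOYY L=OWOW
After move 2 (F'): F=GGGG U=WWYY R=OROR D=WWYY L=OROR
After move 3 (R): R=OORR U=WGYG F=GWGY D=WBYB B=YBWB
After move 4 (U'): U=GGWY F=ORGY R=GWRR B=OOWB L=YBOR
Query 1: U[1] = G
Query 2: D[1] = B
Query 3: B[3] = B
Query 4: U[3] = Y

Answer: G B B Y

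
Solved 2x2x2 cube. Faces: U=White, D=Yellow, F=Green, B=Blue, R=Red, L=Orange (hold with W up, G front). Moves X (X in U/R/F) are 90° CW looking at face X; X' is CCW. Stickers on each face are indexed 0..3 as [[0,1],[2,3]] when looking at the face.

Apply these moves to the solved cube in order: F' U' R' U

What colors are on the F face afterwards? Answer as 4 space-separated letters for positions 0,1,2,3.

Answer: G R G R

Derivation:
After move 1 (F'): F=GGGG U=WWRR R=YRYR D=OOYY L=OWOW
After move 2 (U'): U=WRWR F=OWGG R=GGYR B=YRBB L=BBOW
After move 3 (R'): R=GRGY U=WBWY F=ORGR D=OWYG B=YROB
After move 4 (U): U=WWYB F=GRGR R=YRGY B=BBOB L=OROW
Query: F face = GRGR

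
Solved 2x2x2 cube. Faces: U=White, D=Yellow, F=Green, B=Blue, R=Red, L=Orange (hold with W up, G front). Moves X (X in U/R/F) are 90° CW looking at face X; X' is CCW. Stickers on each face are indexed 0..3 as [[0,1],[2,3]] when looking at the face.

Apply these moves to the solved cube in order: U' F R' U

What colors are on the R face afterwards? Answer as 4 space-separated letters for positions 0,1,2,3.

After move 1 (U'): U=WWWW F=OOGG R=GGRR B=RRBB L=BBOO
After move 2 (F): F=GOGO U=WWOB R=WGWR D=RGYY L=BYOY
After move 3 (R'): R=GRWW U=WBOR F=GWGB D=ROYO B=YRGB
After move 4 (U): U=OWRB F=GRGB R=YRWW B=BYGB L=GWOY
Query: R face = YRWW

Answer: Y R W W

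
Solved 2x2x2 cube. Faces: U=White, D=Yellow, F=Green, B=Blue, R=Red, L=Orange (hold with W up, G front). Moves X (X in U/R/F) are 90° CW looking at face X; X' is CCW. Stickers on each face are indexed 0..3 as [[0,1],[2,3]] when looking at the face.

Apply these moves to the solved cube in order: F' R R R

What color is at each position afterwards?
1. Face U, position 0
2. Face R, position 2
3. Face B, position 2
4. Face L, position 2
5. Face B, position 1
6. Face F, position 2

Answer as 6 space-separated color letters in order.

Answer: W Y O O B G

Derivation:
After move 1 (F'): F=GGGG U=WWRR R=YRYR D=OOYY L=OWOW
After move 2 (R): R=YYRR U=WGRG F=GOGY D=OBYB B=RBWB
After move 3 (R): R=RYRY U=WORY F=GBGB D=OWYR B=GBGB
After move 4 (R): R=RRYY U=WBRB F=GWGR D=OGYG B=YBOB
Query 1: U[0] = W
Query 2: R[2] = Y
Query 3: B[2] = O
Query 4: L[2] = O
Query 5: B[1] = B
Query 6: F[2] = G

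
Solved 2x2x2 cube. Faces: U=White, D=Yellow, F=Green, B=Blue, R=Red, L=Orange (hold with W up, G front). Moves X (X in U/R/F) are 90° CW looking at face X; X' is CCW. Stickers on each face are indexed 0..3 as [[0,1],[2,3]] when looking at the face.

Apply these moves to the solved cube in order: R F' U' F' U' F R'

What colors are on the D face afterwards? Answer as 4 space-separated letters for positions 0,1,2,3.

Answer: O W Y R

Derivation:
After move 1 (R): R=RRRR U=WGWG F=GYGY D=YBYB B=WBWB
After move 2 (F'): F=YYGG U=WGRR R=BRYR D=OOYB L=OGOW
After move 3 (U'): U=GRWR F=OGGG R=YYYR B=BRWB L=WBOW
After move 4 (F'): F=GGOG U=GRYY R=OYOR D=BWYB L=WROW
After move 5 (U'): U=RYGY F=WROG R=GGOR B=OYWB L=BROW
After move 6 (F): F=OWGR U=RYWR R=GGYR D=OGYB L=BBOW
After move 7 (R'): R=GRGY U=RWWO F=OYGR D=OWYR B=BYGB
Query: D face = OWYR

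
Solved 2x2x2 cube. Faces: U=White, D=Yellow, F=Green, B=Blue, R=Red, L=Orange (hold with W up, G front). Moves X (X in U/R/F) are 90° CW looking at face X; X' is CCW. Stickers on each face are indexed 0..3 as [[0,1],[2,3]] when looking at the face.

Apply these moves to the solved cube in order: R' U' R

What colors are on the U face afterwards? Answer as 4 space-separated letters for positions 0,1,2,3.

After move 1 (R'): R=RRRR U=WBWB F=GWGW D=YGYG B=YBYB
After move 2 (U'): U=BBWW F=OOGW R=GWRR B=RRYB L=YBOO
After move 3 (R): R=RGRW U=BOWW F=OGGG D=YYYR B=WRBB
Query: U face = BOWW

Answer: B O W W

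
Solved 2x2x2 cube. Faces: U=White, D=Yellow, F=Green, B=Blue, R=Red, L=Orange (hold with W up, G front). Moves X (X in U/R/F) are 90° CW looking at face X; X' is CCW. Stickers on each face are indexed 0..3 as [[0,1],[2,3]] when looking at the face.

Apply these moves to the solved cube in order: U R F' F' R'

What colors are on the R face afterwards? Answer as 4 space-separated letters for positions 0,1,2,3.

Answer: B B O G

Derivation:
After move 1 (U): U=WWWW F=RRGG R=BBRR B=OOBB L=GGOO
After move 2 (R): R=RBRB U=WRWG F=RYGY D=YBYO B=WOWB
After move 3 (F'): F=YYRG U=WRRR R=BBYB D=GOYO L=GGOW
After move 4 (F'): F=YGYR U=WRBY R=OBGB D=GWYO L=GROR
After move 5 (R'): R=BBOG U=WWBW F=YRYY D=GGYR B=OOWB
Query: R face = BBOG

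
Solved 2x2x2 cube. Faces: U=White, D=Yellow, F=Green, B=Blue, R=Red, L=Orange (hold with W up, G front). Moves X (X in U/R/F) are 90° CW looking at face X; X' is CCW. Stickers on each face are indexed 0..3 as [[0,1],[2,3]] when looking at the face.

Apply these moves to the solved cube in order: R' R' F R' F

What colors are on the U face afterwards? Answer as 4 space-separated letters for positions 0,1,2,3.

After move 1 (R'): R=RRRR U=WBWB F=GWGW D=YGYG B=YBYB
After move 2 (R'): R=RRRR U=WYWY F=GBGB D=YWYW B=GBGB
After move 3 (F): F=GGBB U=WYOO R=WRYR D=RRYW L=OYOW
After move 4 (R'): R=RRWY U=WGOG F=GYBO D=RGYB B=WBRB
After move 5 (F): F=BGOY U=WGWY R=ORGY D=WRYB L=OROG
Query: U face = WGWY

Answer: W G W Y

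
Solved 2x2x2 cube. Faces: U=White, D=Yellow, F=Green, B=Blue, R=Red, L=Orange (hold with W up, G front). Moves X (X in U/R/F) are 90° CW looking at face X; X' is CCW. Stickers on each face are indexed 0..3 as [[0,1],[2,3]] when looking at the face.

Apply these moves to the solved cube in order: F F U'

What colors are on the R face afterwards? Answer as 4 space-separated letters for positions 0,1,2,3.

Answer: G G O R

Derivation:
After move 1 (F): F=GGGG U=WWOO R=WRWR D=RRYY L=OYOY
After move 2 (F): F=GGGG U=WWYY R=OROR D=WWYY L=OROR
After move 3 (U'): U=WYWY F=ORGG R=GGOR B=ORBB L=BBOR
Query: R face = GGOR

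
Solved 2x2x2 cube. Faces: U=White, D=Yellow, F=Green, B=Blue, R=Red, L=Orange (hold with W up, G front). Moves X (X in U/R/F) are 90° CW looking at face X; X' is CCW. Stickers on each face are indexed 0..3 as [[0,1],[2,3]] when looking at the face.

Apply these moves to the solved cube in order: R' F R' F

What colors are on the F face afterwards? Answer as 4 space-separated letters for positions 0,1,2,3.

After move 1 (R'): R=RRRR U=WBWB F=GWGW D=YGYG B=YBYB
After move 2 (F): F=GGWW U=WBOO R=WRBR D=RRYG L=OYOG
After move 3 (R'): R=RRWB U=WYOY F=GBWO D=RGYW B=GBRB
After move 4 (F): F=WGOB U=WYGY R=ORYB D=WRYW L=OROG
Query: F face = WGOB

Answer: W G O B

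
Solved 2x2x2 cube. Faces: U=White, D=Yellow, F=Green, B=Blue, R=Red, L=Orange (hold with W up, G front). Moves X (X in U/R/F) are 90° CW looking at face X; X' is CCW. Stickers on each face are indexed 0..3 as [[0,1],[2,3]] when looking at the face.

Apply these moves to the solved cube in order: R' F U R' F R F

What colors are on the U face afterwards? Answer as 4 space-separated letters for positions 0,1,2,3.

After move 1 (R'): R=RRRR U=WBWB F=GWGW D=YGYG B=YBYB
After move 2 (F): F=GGWW U=WBOO R=WRBR D=RRYG L=OYOG
After move 3 (U): U=OWOB F=WRWW R=YBBR B=OYYB L=GGOG
After move 4 (R'): R=BRYB U=OYOO F=WWWB D=RRYW B=GYRB
After move 5 (F): F=WWBW U=OYGG R=OROB D=YBYW L=GROR
After move 6 (R): R=OOBR U=OWGW F=WBBW D=YRYG B=GYYB
After move 7 (F): F=BWWB U=OWRR R=GOWR D=BOYG L=GYOR
Query: U face = OWRR

Answer: O W R R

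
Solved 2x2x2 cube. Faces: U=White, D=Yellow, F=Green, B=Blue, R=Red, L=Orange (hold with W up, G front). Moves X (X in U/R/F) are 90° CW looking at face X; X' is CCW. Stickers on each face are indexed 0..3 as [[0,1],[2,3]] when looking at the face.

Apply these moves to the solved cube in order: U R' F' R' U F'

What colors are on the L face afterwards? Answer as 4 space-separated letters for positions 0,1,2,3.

After move 1 (U): U=WWWW F=RRGG R=BBRR B=OOBB L=GGOO
After move 2 (R'): R=BRBR U=WBWO F=RWGW D=YRYG B=YOYB
After move 3 (F'): F=WWRG U=WBBB R=RRYR D=GOYG L=GOOW
After move 4 (R'): R=RRRY U=WYBY F=WBRB D=GWYG B=GOOB
After move 5 (U): U=BWYY F=RRRB R=GORY B=GOOB L=WBOW
After move 6 (F'): F=RBRR U=BWGR R=WOGY D=BWYG L=WYOY
Query: L face = WYOY

Answer: W Y O Y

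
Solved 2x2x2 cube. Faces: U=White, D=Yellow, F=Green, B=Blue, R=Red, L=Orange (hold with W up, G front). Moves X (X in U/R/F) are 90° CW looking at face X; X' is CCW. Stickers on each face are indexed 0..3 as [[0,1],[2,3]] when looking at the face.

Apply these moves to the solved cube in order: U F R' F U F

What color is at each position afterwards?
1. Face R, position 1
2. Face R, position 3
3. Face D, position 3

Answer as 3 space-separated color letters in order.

After move 1 (U): U=WWWW F=RRGG R=BBRR B=OOBB L=GGOO
After move 2 (F): F=GRGR U=WWOG R=WBWR D=RBYY L=GYOY
After move 3 (R'): R=BRWW U=WBOO F=GWGG D=RRYR B=YOBB
After move 4 (F): F=GGGW U=WBYY R=OROW D=WBYR L=GROR
After move 5 (U): U=YWYB F=ORGW R=YOOW B=GRBB L=GGOR
After move 6 (F): F=GOWR U=YWRG R=YOBW D=OYYR L=GWOB
Query 1: R[1] = O
Query 2: R[3] = W
Query 3: D[3] = R

Answer: O W R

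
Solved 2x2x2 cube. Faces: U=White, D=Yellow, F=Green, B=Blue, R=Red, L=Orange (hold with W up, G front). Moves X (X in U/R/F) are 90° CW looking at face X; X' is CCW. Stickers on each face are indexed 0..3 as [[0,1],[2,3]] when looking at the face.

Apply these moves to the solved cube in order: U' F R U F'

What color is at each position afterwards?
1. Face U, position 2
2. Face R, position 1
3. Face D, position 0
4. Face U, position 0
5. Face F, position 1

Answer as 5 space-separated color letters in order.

Answer: B R G O Y

Derivation:
After move 1 (U'): U=WWWW F=OOGG R=GGRR B=RRBB L=BBOO
After move 2 (F): F=GOGO U=WWOB R=WGWR D=RGYY L=BYOY
After move 3 (R): R=WWRG U=WOOO F=GGGY D=RBYR B=BRWB
After move 4 (U): U=OWOO F=WWGY R=BRRG B=BYWB L=GGOY
After move 5 (F'): F=WYWG U=OWBR R=BRRG D=GYYR L=GOOO
Query 1: U[2] = B
Query 2: R[1] = R
Query 3: D[0] = G
Query 4: U[0] = O
Query 5: F[1] = Y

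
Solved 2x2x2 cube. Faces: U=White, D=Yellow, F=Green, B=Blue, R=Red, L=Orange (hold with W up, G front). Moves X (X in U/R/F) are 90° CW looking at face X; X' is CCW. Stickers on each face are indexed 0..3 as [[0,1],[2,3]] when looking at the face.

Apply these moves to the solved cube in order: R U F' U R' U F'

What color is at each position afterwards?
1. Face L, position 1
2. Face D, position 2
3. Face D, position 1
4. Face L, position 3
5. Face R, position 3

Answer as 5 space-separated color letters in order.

Answer: W Y G G Y

Derivation:
After move 1 (R): R=RRRR U=WGWG F=GYGY D=YBYB B=WBWB
After move 2 (U): U=WWGG F=RRGY R=WBRR B=OOWB L=GYOO
After move 3 (F'): F=RYRG U=WWWR R=BBYR D=YOYB L=GGOG
After move 4 (U): U=WWRW F=BBRG R=OOYR B=GGWB L=RYOG
After move 5 (R'): R=OROY U=WWRG F=BWRW D=YBYG B=BGOB
After move 6 (U): U=RWGW F=ORRW R=BGOY B=RYOB L=BWOG
After move 7 (F'): F=RWOR U=RWBO R=BGYY D=WGYG L=BWOG
Query 1: L[1] = W
Query 2: D[2] = Y
Query 3: D[1] = G
Query 4: L[3] = G
Query 5: R[3] = Y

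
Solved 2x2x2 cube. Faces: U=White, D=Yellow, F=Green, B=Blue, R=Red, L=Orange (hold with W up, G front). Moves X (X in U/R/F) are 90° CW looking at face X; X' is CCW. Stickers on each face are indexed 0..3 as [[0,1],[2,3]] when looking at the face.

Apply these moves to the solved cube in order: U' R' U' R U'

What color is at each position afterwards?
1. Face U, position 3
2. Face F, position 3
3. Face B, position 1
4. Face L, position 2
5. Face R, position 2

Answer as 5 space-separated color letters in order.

Answer: W G O O R

Derivation:
After move 1 (U'): U=WWWW F=OOGG R=GGRR B=RRBB L=BBOO
After move 2 (R'): R=GRGR U=WBWR F=OWGW D=YOYG B=YRYB
After move 3 (U'): U=BRWW F=BBGW R=OWGR B=GRYB L=YROO
After move 4 (R): R=GORW U=BBWW F=BOGG D=YYYG B=WRRB
After move 5 (U'): U=BWBW F=YRGG R=BORW B=GORB L=WROO
Query 1: U[3] = W
Query 2: F[3] = G
Query 3: B[1] = O
Query 4: L[2] = O
Query 5: R[2] = R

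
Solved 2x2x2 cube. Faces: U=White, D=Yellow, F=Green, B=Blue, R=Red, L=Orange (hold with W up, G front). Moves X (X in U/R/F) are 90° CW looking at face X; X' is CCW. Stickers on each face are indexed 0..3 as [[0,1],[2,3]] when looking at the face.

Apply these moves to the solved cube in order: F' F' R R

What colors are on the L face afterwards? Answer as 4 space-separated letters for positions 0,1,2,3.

Answer: O R O R

Derivation:
After move 1 (F'): F=GGGG U=WWRR R=YRYR D=OOYY L=OWOW
After move 2 (F'): F=GGGG U=WWYY R=OROR D=WWYY L=OROR
After move 3 (R): R=OORR U=WGYG F=GWGY D=WBYB B=YBWB
After move 4 (R): R=RORO U=WWYY F=GBGB D=WWYY B=GBGB
Query: L face = OROR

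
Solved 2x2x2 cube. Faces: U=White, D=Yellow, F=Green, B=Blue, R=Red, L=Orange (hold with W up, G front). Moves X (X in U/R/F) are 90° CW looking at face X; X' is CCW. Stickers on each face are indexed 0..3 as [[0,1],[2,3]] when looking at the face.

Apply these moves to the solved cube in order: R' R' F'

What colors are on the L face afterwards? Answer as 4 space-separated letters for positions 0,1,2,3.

After move 1 (R'): R=RRRR U=WBWB F=GWGW D=YGYG B=YBYB
After move 2 (R'): R=RRRR U=WYWY F=GBGB D=YWYW B=GBGB
After move 3 (F'): F=BBGG U=WYRR R=WRYR D=OOYW L=OYOW
Query: L face = OYOW

Answer: O Y O W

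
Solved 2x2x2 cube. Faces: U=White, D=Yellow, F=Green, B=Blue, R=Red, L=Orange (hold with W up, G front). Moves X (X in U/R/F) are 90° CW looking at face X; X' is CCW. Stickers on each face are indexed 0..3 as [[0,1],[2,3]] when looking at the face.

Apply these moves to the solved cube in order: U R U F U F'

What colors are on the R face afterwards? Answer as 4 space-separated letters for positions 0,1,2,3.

Answer: W G R B

Derivation:
After move 1 (U): U=WWWW F=RRGG R=BBRR B=OOBB L=GGOO
After move 2 (R): R=RBRB U=WRWG F=RYGY D=YBYO B=WOWB
After move 3 (U): U=WWGR F=RBGY R=WORB B=GGWB L=RYOO
After move 4 (F): F=GRYB U=WWOY R=GORB D=RWYO L=RYOB
After move 5 (U): U=OWYW F=GOYB R=GGRB B=RYWB L=GROB
After move 6 (F'): F=OBGY U=OWGR R=WGRB D=RBYO L=GWOY
Query: R face = WGRB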